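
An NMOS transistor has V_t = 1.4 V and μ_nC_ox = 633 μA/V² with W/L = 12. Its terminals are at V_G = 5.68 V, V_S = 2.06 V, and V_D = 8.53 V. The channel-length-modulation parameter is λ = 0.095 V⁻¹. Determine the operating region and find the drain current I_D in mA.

Saturation; I_D = 30.2 mA

V_GS = V_G − V_S = 5.68 − 2.06 = 3.62 V; V_DS = V_D − V_S = 8.53 − 2.06 = 6.47 V.
k_n = μ_nC_ox · (W/L) = 7.596 mA/V².
V_ov = V_GS − V_t = 3.62 − 1.4 = 2.22 V.
Since V_DS = 6.47 V ≥ V_ov = 2.22 V, the device is in saturation.
I_D = ½ k_n V_ov² (1 + λ V_DS) = 0.5 × 7.596 × 2.22² × (1 + 0.095 × 6.47) = 30.2 mA.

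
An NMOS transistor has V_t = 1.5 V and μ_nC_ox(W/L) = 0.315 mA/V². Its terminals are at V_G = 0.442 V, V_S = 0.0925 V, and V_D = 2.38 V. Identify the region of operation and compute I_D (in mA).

V_GS = V_G − V_S = 0.442 − 0.0925 = 0.35 V; V_DS = V_D − V_S = 2.38 − 0.0925 = 2.29 V.
V_GS = 0.35 V < V_t = 1.5 V, so the transistor is in cutoff.

Cutoff; I_D = 0 mA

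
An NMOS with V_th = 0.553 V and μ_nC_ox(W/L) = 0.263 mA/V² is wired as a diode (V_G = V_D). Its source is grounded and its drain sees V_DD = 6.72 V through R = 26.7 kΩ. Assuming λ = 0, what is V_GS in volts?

V_GS = 1.74 V

With gate tied to drain, V_GS = V_DS ≥ V_GS − V_th, so the device is in saturation.
KCL at the drain: ½ k_n (V_GS − V_th)² = (V_DD − V_GS)/R.
Let x = V_GS − 0.553. Then 3.51 x² + x − 6.167 = 0, giving x = 1.19 V (positive root), so V_GS = 1.74 V.
I_D = (V_DD − V_GS)/R = (6.72 − 1.74) / 26.7 = 0.186 mA.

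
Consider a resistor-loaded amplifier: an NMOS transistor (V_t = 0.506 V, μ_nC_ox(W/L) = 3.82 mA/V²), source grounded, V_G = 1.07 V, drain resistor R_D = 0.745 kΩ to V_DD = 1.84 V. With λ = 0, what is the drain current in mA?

I_D = 0.608 mA

V_GS = V_G = 1.07 V, so V_ov = 1.07 − 0.506 = 0.564 V.
Assume saturation: I_D = ½ k_n V_ov² = 0.5 × 3.82 × 0.564² = 0.608 mA, giving V_DS = V_DD − I_D R_D = 1.84 − 0.608 × 0.745 = 1.39 V.
V_DS = 1.39 V ≥ V_ov = 0.564 V, confirming saturation.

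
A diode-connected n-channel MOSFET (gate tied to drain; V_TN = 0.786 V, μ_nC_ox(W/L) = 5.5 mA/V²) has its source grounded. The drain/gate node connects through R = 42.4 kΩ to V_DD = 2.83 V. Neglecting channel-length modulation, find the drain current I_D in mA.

I_D = 0.0452 mA

With gate tied to drain, V_GS = V_DS ≥ V_GS − V_TN, so the device is in saturation.
KCL at the drain: ½ k_n (V_GS − V_TN)² = (V_DD − V_GS)/R.
Let x = V_GS − 0.786. Then 117 x² + x − 2.044 = 0, giving x = 0.128 V (positive root), so V_GS = 0.914 V.
I_D = (V_DD − V_GS)/R = (2.83 − 0.914) / 42.4 = 0.0452 mA.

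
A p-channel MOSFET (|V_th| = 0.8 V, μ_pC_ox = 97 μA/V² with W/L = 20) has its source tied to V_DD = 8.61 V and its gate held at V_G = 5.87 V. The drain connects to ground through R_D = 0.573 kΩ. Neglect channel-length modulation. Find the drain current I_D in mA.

I_D = 3.65 mA

V_SG = V_DD − V_G = 8.61 − 5.87 = 2.74 V, so V_ov = 2.74 − 0.8 = 1.94 V.
k_p = μ_pC_ox · (W/L) = 1.94 mA/V².
Assume saturation: I_D = ½ k_p V_ov² = 0.5 × 1.94 × 1.94² = 3.65 mA, giving V_SD = V_DD − I_D R_D = 8.61 − 3.65 × 0.573 = 6.52 V.
V_SD = 6.52 V ≥ V_ov = 1.94 V, confirming saturation.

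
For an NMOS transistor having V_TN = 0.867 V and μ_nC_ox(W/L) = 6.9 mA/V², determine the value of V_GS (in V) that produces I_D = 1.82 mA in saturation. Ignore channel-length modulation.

In saturation I_D = ½ k_n (V_GS − V_TN)², so V_GS − V_TN = √(2 I_D / k_n) = √(2 × 1.82 / 6.9) = 0.726 V.
V_GS = 0.867 + 0.726 = 1.59 V.

V_GS = 1.59 V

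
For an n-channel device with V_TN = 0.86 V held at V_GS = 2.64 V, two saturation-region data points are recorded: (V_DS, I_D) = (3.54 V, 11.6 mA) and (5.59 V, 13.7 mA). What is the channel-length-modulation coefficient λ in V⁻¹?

λ = 0.128 V⁻¹

With V_GS fixed, I_D ∝ (1 + λ V_DS) in saturation, so I_D2/I_D1 = (1 + λ V_DS2)/(1 + λ V_DS1).
13.7/11.6 = 1.181 = (1 + 5.59 λ)/(1 + 3.54 λ).
Solving: λ (I_D1 V_DS2 − I_D2 V_DS1) = I_D2 − I_D1, so λ = (13.7 − 11.6) / (11.6 × 5.59 − 13.7 × 3.54) = 2.1 / 16.3 = 0.128 V⁻¹.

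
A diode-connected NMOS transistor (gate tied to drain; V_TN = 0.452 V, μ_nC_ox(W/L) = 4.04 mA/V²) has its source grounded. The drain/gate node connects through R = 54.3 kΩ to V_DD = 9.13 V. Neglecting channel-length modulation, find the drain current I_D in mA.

I_D = 0.155 mA

With gate tied to drain, V_GS = V_DS ≥ V_GS − V_TN, so the device is in saturation.
KCL at the drain: ½ k_n (V_GS − V_TN)² = (V_DD − V_GS)/R.
Let x = V_GS − 0.452. Then 110 x² + x − 8.678 = 0, giving x = 0.277 V (positive root), so V_GS = 0.729 V.
I_D = (V_DD − V_GS)/R = (9.13 − 0.729) / 54.3 = 0.155 mA.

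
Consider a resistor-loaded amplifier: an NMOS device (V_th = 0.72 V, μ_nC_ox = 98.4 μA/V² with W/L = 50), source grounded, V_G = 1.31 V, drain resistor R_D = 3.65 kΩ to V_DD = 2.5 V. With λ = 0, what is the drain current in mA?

V_GS = V_G = 1.31 V, so V_ov = 1.31 − 0.72 = 0.59 V.
k_n = μ_nC_ox · (W/L) = 4.92 mA/V².
Assume saturation: I_D = ½ k_n V_ov² = 0.5 × 4.92 × 0.59² = 0.856 mA, giving V_DS = V_DD − I_D R_D = 2.5 − 0.856 × 3.65 = -0.626 V.
But -0.626 V < V_ov = 0.59 V, so the device is actually in triode.
In triode I_D = k_n[V_ov V_DS − ½ V_DS²] and I_D = (V_DD − V_DS)/R_D. Equating: 8.98 V_DS² − 11.6 V_DS + 2.5 = 0, giving V_DS = 0.274 V (the root below V_ov).
I_D = (2.5 − 0.274) / 3.65 = 0.61 mA.

I_D = 0.610 mA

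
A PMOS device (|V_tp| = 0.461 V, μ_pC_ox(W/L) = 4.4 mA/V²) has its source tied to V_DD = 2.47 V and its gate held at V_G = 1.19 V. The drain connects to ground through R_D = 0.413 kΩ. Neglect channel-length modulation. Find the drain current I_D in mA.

I_D = 1.48 mA

V_SG = V_DD − V_G = 2.47 − 1.19 = 1.28 V, so V_ov = 1.28 − 0.461 = 0.819 V.
Assume saturation: I_D = ½ k_p V_ov² = 0.5 × 4.4 × 0.819² = 1.48 mA, giving V_SD = V_DD − I_D R_D = 2.47 − 1.48 × 0.413 = 1.86 V.
V_SD = 1.86 V ≥ V_ov = 0.819 V, confirming saturation.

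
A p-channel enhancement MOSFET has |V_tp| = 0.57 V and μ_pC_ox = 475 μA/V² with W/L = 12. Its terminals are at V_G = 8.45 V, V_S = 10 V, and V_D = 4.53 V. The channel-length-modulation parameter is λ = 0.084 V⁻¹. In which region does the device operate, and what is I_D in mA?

V_SG = V_S − V_G = 10 − 8.45 = 1.55 V; V_SD = V_S − V_D = 10 − 4.53 = 5.47 V.
k_p = μ_pC_ox · (W/L) = 5.7 mA/V².
V_ov = V_SG − |V_tp| = 1.55 − 0.57 = 0.98 V.
Since V_SD = 5.47 V ≥ V_ov = 0.98 V, the device is in saturation.
I_D = ½ k_p V_ov² (1 + λ V_SD) = 0.5 × 5.7 × 0.98² × (1 + 0.084 × 5.47) = 3.99 mA.

Saturation; I_D = 3.99 mA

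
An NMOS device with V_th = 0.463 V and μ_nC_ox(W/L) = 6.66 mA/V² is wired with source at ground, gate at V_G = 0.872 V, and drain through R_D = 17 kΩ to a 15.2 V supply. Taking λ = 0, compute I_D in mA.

I_D = 0.557 mA

V_GS = V_G = 0.872 V, so V_ov = 0.872 − 0.463 = 0.409 V.
Assume saturation: I_D = ½ k_n V_ov² = 0.5 × 6.66 × 0.409² = 0.557 mA, giving V_DS = V_DD − I_D R_D = 15.2 − 0.557 × 17 = 5.73 V.
V_DS = 5.73 V ≥ V_ov = 0.409 V, confirming saturation.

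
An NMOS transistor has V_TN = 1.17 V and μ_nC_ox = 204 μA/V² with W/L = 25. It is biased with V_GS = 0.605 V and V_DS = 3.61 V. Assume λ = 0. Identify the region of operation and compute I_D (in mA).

V_GS = 0.605 V < V_TN = 1.17 V, so the transistor is in cutoff.

Cutoff; I_D = 0 mA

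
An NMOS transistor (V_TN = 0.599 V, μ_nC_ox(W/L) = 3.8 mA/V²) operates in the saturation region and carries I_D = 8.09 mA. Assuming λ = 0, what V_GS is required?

V_GS = 2.66 V

In saturation I_D = ½ k_n (V_GS − V_TN)², so V_GS − V_TN = √(2 I_D / k_n) = √(2 × 8.09 / 3.8) = 2.06 V.
V_GS = 0.599 + 2.06 = 2.66 V.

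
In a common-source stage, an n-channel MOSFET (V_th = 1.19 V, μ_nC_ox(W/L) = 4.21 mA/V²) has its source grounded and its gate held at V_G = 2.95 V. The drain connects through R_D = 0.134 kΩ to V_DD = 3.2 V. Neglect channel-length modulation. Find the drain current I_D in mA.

I_D = 6.52 mA

V_GS = V_G = 2.95 V, so V_ov = 2.95 − 1.19 = 1.76 V.
Assume saturation: I_D = ½ k_n V_ov² = 0.5 × 4.21 × 1.76² = 6.52 mA, giving V_DS = V_DD − I_D R_D = 3.2 − 6.52 × 0.134 = 2.33 V.
V_DS = 2.33 V ≥ V_ov = 1.76 V, confirming saturation.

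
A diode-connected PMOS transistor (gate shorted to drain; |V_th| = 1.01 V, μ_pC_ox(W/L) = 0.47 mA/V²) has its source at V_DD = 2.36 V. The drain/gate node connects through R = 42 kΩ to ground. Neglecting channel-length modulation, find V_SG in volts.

V_SG = 1.33 V

With gate tied to drain, V_SG = V_SD ≥ V_SG − |V_th|, so the device is in saturation.
KCL at the drain: ½ k_p (V_SG − |V_th|)² = (V_DD − V_SG)/R.
Let x = V_SG − 1.01. Then 9.87 x² + x − 1.35 = 0, giving x = 0.323 V (positive root), so V_SG = 1.33 V.
I_D = (V_DD − V_SG)/R = (2.36 − 1.33) / 42 = 0.0245 mA.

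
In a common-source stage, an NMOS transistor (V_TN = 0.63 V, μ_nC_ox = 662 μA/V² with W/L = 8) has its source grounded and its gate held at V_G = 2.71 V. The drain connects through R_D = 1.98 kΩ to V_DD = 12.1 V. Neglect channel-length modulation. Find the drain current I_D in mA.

I_D = 5.80 mA

V_GS = V_G = 2.71 V, so V_ov = 2.71 − 0.63 = 2.08 V.
k_n = μ_nC_ox · (W/L) = 5.296 mA/V².
Assume saturation: I_D = ½ k_n V_ov² = 0.5 × 5.296 × 2.08² = 11.5 mA, giving V_DS = V_DD − I_D R_D = 12.1 − 11.5 × 1.98 = -10.6 V.
But -10.6 V < V_ov = 2.08 V, so the device is actually in triode.
In triode I_D = k_n[V_ov V_DS − ½ V_DS²] and I_D = (V_DD − V_DS)/R_D. Equating: 5.24 V_DS² − 22.81 V_DS + 12.1 = 0, giving V_DS = 0.618 V (the root below V_ov).
I_D = (12.1 − 0.618) / 1.98 = 5.8 mA.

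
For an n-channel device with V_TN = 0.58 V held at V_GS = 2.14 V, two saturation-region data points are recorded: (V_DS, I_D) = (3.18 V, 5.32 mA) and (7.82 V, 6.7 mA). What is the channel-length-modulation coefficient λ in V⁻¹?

λ = 0.0680 V⁻¹

With V_GS fixed, I_D ∝ (1 + λ V_DS) in saturation, so I_D2/I_D1 = (1 + λ V_DS2)/(1 + λ V_DS1).
6.7/5.32 = 1.259 = (1 + 7.82 λ)/(1 + 3.18 λ).
Solving: λ (I_D1 V_DS2 − I_D2 V_DS1) = I_D2 − I_D1, so λ = (6.7 − 5.32) / (5.32 × 7.82 − 6.7 × 3.18) = 1.38 / 20.3 = 0.068 V⁻¹.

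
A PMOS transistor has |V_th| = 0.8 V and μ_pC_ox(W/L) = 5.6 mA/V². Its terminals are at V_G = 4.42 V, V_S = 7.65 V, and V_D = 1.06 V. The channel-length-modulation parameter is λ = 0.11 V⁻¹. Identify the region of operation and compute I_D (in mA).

Saturation; I_D = 28.5 mA

V_SG = V_S − V_G = 7.65 − 4.42 = 3.23 V; V_SD = V_S − V_D = 7.65 − 1.06 = 6.59 V.
V_ov = V_SG − |V_th| = 3.23 − 0.8 = 2.43 V.
Since V_SD = 6.59 V ≥ V_ov = 2.43 V, the device is in saturation.
I_D = ½ k_p V_ov² (1 + λ V_SD) = 0.5 × 5.6 × 2.43² × (1 + 0.11 × 6.59) = 28.5 mA.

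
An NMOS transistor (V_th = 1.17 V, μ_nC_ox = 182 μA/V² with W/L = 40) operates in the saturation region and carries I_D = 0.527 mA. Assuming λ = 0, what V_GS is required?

V_GS = 1.55 V

k_n = μ_nC_ox · (W/L) = 7.28 mA/V².
In saturation I_D = ½ k_n (V_GS − V_th)², so V_GS − V_th = √(2 I_D / k_n) = √(2 × 0.527 / 7.28) = 0.38 V.
V_GS = 1.17 + 0.38 = 1.55 V.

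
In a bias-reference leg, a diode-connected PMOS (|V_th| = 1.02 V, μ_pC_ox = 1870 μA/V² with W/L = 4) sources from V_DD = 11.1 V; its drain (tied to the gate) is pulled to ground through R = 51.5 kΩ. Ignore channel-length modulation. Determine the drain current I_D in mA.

I_D = 0.191 mA

With gate tied to drain, V_SG = V_SD ≥ V_SG − |V_th|, so the device is in saturation.
k_p = μ_pC_ox · (W/L) = 7.48 mA/V².
KCL at the drain: ½ k_p (V_SG − |V_th|)² = (V_DD − V_SG)/R.
Let x = V_SG − 1.02. Then 193 x² + x − 10.08 = 0, giving x = 0.226 V (positive root), so V_SG = 1.25 V.
I_D = (V_DD − V_SG)/R = (11.1 − 1.25) / 51.5 = 0.191 mA.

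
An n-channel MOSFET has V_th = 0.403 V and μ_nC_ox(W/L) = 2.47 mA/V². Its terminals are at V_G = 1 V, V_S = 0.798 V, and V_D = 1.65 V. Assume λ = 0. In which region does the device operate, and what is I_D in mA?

V_GS = V_G − V_S = 1 − 0.798 = 0.202 V; V_DS = V_D − V_S = 1.65 − 0.798 = 0.852 V.
V_GS = 0.202 V < V_th = 0.403 V, so the transistor is in cutoff.

Cutoff; I_D = 0 mA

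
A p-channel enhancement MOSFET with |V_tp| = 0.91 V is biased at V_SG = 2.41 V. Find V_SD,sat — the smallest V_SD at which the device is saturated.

V_SD,sat = 1.50 V

The boundary between triode and saturation is V_SD = V_SG − |V_tp| = V_ov.
V_ov = 2.41 − 0.91 = 1.5 V.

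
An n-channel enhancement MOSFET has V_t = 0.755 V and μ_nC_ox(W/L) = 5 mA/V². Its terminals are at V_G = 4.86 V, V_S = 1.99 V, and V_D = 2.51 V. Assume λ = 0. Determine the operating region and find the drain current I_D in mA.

Triode; I_D = 4.82 mA

V_GS = V_G − V_S = 4.86 − 1.99 = 2.87 V; V_DS = V_D − V_S = 2.51 − 1.99 = 0.52 V.
V_ov = V_GS − V_t = 2.87 − 0.755 = 2.12 V.
Since V_DS = 0.52 V < V_ov = 2.12 V, the device is in the triode region.
I_D = k_n [V_ov · V_DS − ½ V_DS²] = 5 × [2.12 × 0.52 − 0.5 × 0.52²] = 4.82 mA.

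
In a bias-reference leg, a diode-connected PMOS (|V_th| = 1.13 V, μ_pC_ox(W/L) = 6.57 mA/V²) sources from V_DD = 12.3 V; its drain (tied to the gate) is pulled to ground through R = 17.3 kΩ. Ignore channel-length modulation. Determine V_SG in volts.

V_SG = 1.56 V

With gate tied to drain, V_SG = V_SD ≥ V_SG − |V_th|, so the device is in saturation.
KCL at the drain: ½ k_p (V_SG − |V_th|)² = (V_DD − V_SG)/R.
Let x = V_SG − 1.13. Then 56.8 x² + x − 11.17 = 0, giving x = 0.435 V (positive root), so V_SG = 1.56 V.
I_D = (V_DD − V_SG)/R = (12.3 − 1.56) / 17.3 = 0.621 mA.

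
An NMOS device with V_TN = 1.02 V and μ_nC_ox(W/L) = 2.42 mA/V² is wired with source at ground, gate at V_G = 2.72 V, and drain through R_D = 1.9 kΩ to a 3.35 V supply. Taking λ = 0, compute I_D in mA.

I_D = 1.54 mA

V_GS = V_G = 2.72 V, so V_ov = 2.72 − 1.02 = 1.7 V.
Assume saturation: I_D = ½ k_n V_ov² = 0.5 × 2.42 × 1.7² = 3.5 mA, giving V_DS = V_DD − I_D R_D = 3.35 − 3.5 × 1.9 = -3.29 V.
But -3.29 V < V_ov = 1.7 V, so the device is actually in triode.
In triode I_D = k_n[V_ov V_DS − ½ V_DS²] and I_D = (V_DD − V_DS)/R_D. Equating: 2.3 V_DS² − 8.817 V_DS + 3.35 = 0, giving V_DS = 0.428 V (the root below V_ov).
I_D = (3.35 − 0.428) / 1.9 = 1.54 mA.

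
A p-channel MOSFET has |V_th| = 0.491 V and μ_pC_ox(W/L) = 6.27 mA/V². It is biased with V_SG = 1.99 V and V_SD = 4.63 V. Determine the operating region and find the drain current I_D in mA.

Saturation; I_D = 7.04 mA

V_ov = V_SG − |V_th| = 1.99 − 0.491 = 1.5 V.
Since V_SD = 4.63 V ≥ V_ov = 1.5 V, the device is in saturation.
I_D = ½ k_p V_ov² = 0.5 × 6.27 × 1.5² = 7.04 mA.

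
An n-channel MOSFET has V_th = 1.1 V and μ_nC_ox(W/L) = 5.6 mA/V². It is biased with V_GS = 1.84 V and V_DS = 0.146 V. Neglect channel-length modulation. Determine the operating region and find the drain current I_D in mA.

V_ov = V_GS − V_th = 1.84 − 1.1 = 0.74 V.
Since V_DS = 0.146 V < V_ov = 0.74 V, the device is in the triode region.
I_D = k_n [V_ov · V_DS − ½ V_DS²] = 5.6 × [0.74 × 0.146 − 0.5 × 0.146²] = 0.545 mA.

Triode; I_D = 0.545 mA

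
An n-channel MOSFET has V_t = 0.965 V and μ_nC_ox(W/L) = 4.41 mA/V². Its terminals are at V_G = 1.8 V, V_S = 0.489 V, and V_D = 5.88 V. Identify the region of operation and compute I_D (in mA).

V_GS = V_G − V_S = 1.8 − 0.489 = 1.31 V; V_DS = V_D − V_S = 5.88 − 0.489 = 5.39 V.
V_ov = V_GS − V_t = 1.31 − 0.965 = 0.346 V.
Since V_DS = 5.39 V ≥ V_ov = 0.346 V, the device is in saturation.
I_D = ½ k_n V_ov² = 0.5 × 4.41 × 0.346² = 0.264 mA.

Saturation; I_D = 0.264 mA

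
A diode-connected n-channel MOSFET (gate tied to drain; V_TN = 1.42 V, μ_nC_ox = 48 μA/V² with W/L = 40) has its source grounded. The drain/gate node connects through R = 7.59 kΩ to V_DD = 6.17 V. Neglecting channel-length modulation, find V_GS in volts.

With gate tied to drain, V_GS = V_DS ≥ V_GS − V_TN, so the device is in saturation.
k_n = μ_nC_ox · (W/L) = 1.92 mA/V².
KCL at the drain: ½ k_n (V_GS − V_TN)² = (V_DD − V_GS)/R.
Let x = V_GS − 1.42. Then 7.29 x² + x − 4.75 = 0, giving x = 0.742 V (positive root), so V_GS = 2.16 V.
I_D = (V_DD − V_GS)/R = (6.17 − 2.16) / 7.59 = 0.528 mA.

V_GS = 2.16 V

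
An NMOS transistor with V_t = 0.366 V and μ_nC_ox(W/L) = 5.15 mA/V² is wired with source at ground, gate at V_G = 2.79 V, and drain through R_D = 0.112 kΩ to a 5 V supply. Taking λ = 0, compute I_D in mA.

V_GS = V_G = 2.79 V, so V_ov = 2.79 − 0.366 = 2.42 V.
Assume saturation: I_D = ½ k_n V_ov² = 0.5 × 5.15 × 2.42² = 15.1 mA, giving V_DS = V_DD − I_D R_D = 5 − 15.1 × 0.112 = 3.31 V.
V_DS = 3.31 V ≥ V_ov = 2.42 V, confirming saturation.

I_D = 15.1 mA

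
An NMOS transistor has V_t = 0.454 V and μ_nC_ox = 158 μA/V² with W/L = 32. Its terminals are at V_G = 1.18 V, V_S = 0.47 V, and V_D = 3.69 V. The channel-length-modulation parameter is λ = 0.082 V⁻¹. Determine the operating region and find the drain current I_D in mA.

V_GS = V_G − V_S = 1.18 − 0.47 = 0.71 V; V_DS = V_D − V_S = 3.69 − 0.47 = 3.22 V.
k_n = μ_nC_ox · (W/L) = 5.056 mA/V².
V_ov = V_GS − V_t = 0.71 − 0.454 = 0.256 V.
Since V_DS = 3.22 V ≥ V_ov = 0.256 V, the device is in saturation.
I_D = ½ k_n V_ov² (1 + λ V_DS) = 0.5 × 5.056 × 0.256² × (1 + 0.082 × 3.22) = 0.209 mA.

Saturation; I_D = 0.209 mA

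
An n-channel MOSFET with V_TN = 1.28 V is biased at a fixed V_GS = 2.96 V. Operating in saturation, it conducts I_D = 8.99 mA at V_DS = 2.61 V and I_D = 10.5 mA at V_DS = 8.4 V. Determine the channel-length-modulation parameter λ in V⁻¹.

λ = 0.0314 V⁻¹

With V_GS fixed, I_D ∝ (1 + λ V_DS) in saturation, so I_D2/I_D1 = (1 + λ V_DS2)/(1 + λ V_DS1).
10.5/8.99 = 1.168 = (1 + 8.4 λ)/(1 + 2.61 λ).
Solving: λ (I_D1 V_DS2 − I_D2 V_DS1) = I_D2 − I_D1, so λ = (10.5 − 8.99) / (8.99 × 8.4 − 10.5 × 2.61) = 1.51 / 48.1 = 0.0314 V⁻¹.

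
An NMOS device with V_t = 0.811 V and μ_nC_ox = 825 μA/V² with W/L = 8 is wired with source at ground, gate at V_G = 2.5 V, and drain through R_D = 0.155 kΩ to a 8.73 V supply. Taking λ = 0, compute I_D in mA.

I_D = 9.41 mA

V_GS = V_G = 2.5 V, so V_ov = 2.5 − 0.811 = 1.69 V.
k_n = μ_nC_ox · (W/L) = 6.6 mA/V².
Assume saturation: I_D = ½ k_n V_ov² = 0.5 × 6.6 × 1.69² = 9.41 mA, giving V_DS = V_DD − I_D R_D = 8.73 − 9.41 × 0.155 = 7.27 V.
V_DS = 7.27 V ≥ V_ov = 1.69 V, confirming saturation.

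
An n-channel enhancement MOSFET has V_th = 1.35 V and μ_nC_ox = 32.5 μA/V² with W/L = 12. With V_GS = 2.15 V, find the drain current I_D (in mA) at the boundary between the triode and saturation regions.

I_D = 0.125 mA

At the boundary V_DS = V_ov = V_GS − V_th = 2.15 − 1.35 = 0.8 V.
k_n = μ_nC_ox · (W/L) = 0.39 mA/V².
I_D = ½ k_n V_ov² = 0.5 × 0.39 × 0.8² = 0.125 mA.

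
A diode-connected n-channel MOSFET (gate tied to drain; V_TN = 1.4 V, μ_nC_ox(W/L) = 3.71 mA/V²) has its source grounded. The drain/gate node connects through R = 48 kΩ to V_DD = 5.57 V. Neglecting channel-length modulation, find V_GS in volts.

V_GS = 1.61 V

With gate tied to drain, V_GS = V_DS ≥ V_GS − V_TN, so the device is in saturation.
KCL at the drain: ½ k_n (V_GS − V_TN)² = (V_DD − V_GS)/R.
Let x = V_GS − 1.4. Then 89 x² + x − 4.17 = 0, giving x = 0.211 V (positive root), so V_GS = 1.61 V.
I_D = (V_DD − V_GS)/R = (5.57 − 1.61) / 48 = 0.0825 mA.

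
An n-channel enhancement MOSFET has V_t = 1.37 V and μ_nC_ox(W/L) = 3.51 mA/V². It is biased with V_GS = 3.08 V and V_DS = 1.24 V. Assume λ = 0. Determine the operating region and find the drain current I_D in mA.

Triode; I_D = 4.74 mA

V_ov = V_GS − V_t = 3.08 − 1.37 = 1.71 V.
Since V_DS = 1.24 V < V_ov = 1.71 V, the device is in the triode region.
I_D = k_n [V_ov · V_DS − ½ V_DS²] = 3.51 × [1.71 × 1.24 − 0.5 × 1.24²] = 4.74 mA.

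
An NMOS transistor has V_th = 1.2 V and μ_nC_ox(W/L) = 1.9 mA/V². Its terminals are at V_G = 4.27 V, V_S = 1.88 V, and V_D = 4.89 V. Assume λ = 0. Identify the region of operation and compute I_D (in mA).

V_GS = V_G − V_S = 4.27 − 1.88 = 2.39 V; V_DS = V_D − V_S = 4.89 − 1.88 = 3.01 V.
V_ov = V_GS − V_th = 2.39 − 1.2 = 1.19 V.
Since V_DS = 3.01 V ≥ V_ov = 1.19 V, the device is in saturation.
I_D = ½ k_n V_ov² = 0.5 × 1.9 × 1.19² = 1.35 mA.

Saturation; I_D = 1.35 mA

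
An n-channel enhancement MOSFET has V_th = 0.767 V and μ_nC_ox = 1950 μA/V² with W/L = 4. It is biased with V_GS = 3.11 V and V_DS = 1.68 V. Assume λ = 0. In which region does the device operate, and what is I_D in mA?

k_n = μ_nC_ox · (W/L) = 7.8 mA/V².
V_ov = V_GS − V_th = 3.11 − 0.767 = 2.34 V.
Since V_DS = 1.68 V < V_ov = 2.34 V, the device is in the triode region.
I_D = k_n [V_ov · V_DS − ½ V_DS²] = 7.8 × [2.34 × 1.68 − 0.5 × 1.68²] = 19.7 mA.

Triode; I_D = 19.7 mA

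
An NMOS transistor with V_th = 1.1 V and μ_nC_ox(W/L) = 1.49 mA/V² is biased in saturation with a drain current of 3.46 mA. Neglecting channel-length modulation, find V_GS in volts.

V_GS = 3.26 V

In saturation I_D = ½ k_n (V_GS − V_th)², so V_GS − V_th = √(2 I_D / k_n) = √(2 × 3.46 / 1.49) = 2.16 V.
V_GS = 1.1 + 2.16 = 3.26 V.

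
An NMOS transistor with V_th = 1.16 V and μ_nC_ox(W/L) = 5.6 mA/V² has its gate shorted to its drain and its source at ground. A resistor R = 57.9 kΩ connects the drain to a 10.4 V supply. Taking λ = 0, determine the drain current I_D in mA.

I_D = 0.156 mA

With gate tied to drain, V_GS = V_DS ≥ V_GS − V_th, so the device is in saturation.
KCL at the drain: ½ k_n (V_GS − V_th)² = (V_DD − V_GS)/R.
Let x = V_GS − 1.16. Then 162 x² + x − 9.24 = 0, giving x = 0.236 V (positive root), so V_GS = 1.4 V.
I_D = (V_DD − V_GS)/R = (10.4 − 1.4) / 57.9 = 0.156 mA.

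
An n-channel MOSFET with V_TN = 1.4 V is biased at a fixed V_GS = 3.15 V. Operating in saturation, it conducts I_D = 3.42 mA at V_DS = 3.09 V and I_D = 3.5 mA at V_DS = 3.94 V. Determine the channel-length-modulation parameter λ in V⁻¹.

λ = 0.0301 V⁻¹

With V_GS fixed, I_D ∝ (1 + λ V_DS) in saturation, so I_D2/I_D1 = (1 + λ V_DS2)/(1 + λ V_DS1).
3.5/3.42 = 1.023 = (1 + 3.94 λ)/(1 + 3.09 λ).
Solving: λ (I_D1 V_DS2 − I_D2 V_DS1) = I_D2 − I_D1, so λ = (3.5 − 3.42) / (3.42 × 3.94 − 3.5 × 3.09) = 0.08 / 2.66 = 0.0301 V⁻¹.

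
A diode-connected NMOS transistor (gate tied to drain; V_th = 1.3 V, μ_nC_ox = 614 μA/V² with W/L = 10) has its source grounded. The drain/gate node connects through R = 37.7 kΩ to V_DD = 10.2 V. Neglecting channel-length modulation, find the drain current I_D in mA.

With gate tied to drain, V_GS = V_DS ≥ V_GS − V_th, so the device is in saturation.
k_n = μ_nC_ox · (W/L) = 6.14 mA/V².
KCL at the drain: ½ k_n (V_GS − V_th)² = (V_DD − V_GS)/R.
Let x = V_GS − 1.3. Then 116 x² + x − 8.9 = 0, giving x = 0.273 V (positive root), so V_GS = 1.57 V.
I_D = (V_DD − V_GS)/R = (10.2 − 1.57) / 37.7 = 0.229 mA.

I_D = 0.229 mA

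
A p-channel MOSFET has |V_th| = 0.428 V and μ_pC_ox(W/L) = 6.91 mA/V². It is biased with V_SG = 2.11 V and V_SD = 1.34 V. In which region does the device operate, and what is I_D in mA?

V_ov = V_SG − |V_th| = 2.11 − 0.428 = 1.68 V.
Since V_SD = 1.34 V < V_ov = 1.68 V, the device is in the triode region.
I_D = k_p [V_ov · V_SD − ½ V_SD²] = 6.91 × [1.68 × 1.34 − 0.5 × 1.34²] = 9.37 mA.

Triode; I_D = 9.37 mA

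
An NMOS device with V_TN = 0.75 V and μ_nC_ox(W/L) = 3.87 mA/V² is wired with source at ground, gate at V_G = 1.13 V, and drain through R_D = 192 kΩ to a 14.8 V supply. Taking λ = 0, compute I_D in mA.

I_D = 0.0768 mA

V_GS = V_G = 1.13 V, so V_ov = 1.13 − 0.75 = 0.38 V.
Assume saturation: I_D = ½ k_n V_ov² = 0.5 × 3.87 × 0.38² = 0.279 mA, giving V_DS = V_DD − I_D R_D = 14.8 − 0.279 × 192 = -38.8 V.
But -38.8 V < V_ov = 0.38 V, so the device is actually in triode.
In triode I_D = k_n[V_ov V_DS − ½ V_DS²] and I_D = (V_DD − V_DS)/R_D. Equating: 372 V_DS² − 283.4 V_DS + 14.8 = 0, giving V_DS = 0.0564 V (the root below V_ov).
I_D = (14.8 − 0.0564) / 192 = 0.0768 mA.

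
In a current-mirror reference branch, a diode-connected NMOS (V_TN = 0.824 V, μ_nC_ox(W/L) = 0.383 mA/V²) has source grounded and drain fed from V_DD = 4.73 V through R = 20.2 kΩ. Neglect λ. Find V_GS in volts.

V_GS = 1.71 V

With gate tied to drain, V_GS = V_DS ≥ V_GS − V_TN, so the device is in saturation.
KCL at the drain: ½ k_n (V_GS − V_TN)² = (V_DD − V_GS)/R.
Let x = V_GS − 0.824. Then 3.87 x² + x − 3.906 = 0, giving x = 0.884 V (positive root), so V_GS = 1.71 V.
I_D = (V_DD − V_GS)/R = (4.73 − 1.71) / 20.2 = 0.15 mA.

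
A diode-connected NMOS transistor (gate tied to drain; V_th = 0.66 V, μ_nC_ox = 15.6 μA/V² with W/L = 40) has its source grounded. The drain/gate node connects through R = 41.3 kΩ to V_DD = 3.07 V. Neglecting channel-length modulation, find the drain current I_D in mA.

I_D = 0.0488 mA

With gate tied to drain, V_GS = V_DS ≥ V_GS − V_th, so the device is in saturation.
k_n = μ_nC_ox · (W/L) = 0.624 mA/V².
KCL at the drain: ½ k_n (V_GS − V_th)² = (V_DD − V_GS)/R.
Let x = V_GS − 0.66. Then 12.9 x² + x − 2.41 = 0, giving x = 0.395 V (positive root), so V_GS = 1.06 V.
I_D = (V_DD − V_GS)/R = (3.07 − 1.06) / 41.3 = 0.0488 mA.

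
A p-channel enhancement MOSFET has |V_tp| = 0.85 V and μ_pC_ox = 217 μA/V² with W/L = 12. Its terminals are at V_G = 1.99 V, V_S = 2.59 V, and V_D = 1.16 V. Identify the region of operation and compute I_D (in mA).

V_SG = V_S − V_G = 2.59 − 1.99 = 0.6 V; V_SD = V_S − V_D = 2.59 − 1.16 = 1.43 V.
V_SG = 0.6 V < |V_tp| = 0.85 V, so the transistor is in cutoff.

Cutoff; I_D = 0 mA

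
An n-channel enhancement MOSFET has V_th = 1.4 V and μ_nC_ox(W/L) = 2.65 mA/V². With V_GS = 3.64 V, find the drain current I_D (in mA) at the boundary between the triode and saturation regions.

I_D = 6.65 mA

At the boundary V_DS = V_ov = V_GS − V_th = 3.64 − 1.4 = 2.24 V.
I_D = ½ k_n V_ov² = 0.5 × 2.65 × 2.24² = 6.65 mA.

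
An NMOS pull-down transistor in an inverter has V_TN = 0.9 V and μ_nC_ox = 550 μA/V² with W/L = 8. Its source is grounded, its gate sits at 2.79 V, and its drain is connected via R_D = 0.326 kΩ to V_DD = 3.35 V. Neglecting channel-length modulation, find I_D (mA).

I_D = 6.70 mA

V_GS = V_G = 2.79 V, so V_ov = 2.79 − 0.9 = 1.89 V.
k_n = μ_nC_ox · (W/L) = 4.4 mA/V².
Assume saturation: I_D = ½ k_n V_ov² = 0.5 × 4.4 × 1.89² = 7.86 mA, giving V_DS = V_DD − I_D R_D = 3.35 − 7.86 × 0.326 = 0.788 V.
But 0.788 V < V_ov = 1.89 V, so the device is actually in triode.
In triode I_D = k_n[V_ov V_DS − ½ V_DS²] and I_D = (V_DD − V_DS)/R_D. Equating: 0.717 V_DS² − 3.711 V_DS + 3.35 = 0, giving V_DS = 1.17 V (the root below V_ov).
I_D = (3.35 − 1.17) / 0.326 = 6.7 mA.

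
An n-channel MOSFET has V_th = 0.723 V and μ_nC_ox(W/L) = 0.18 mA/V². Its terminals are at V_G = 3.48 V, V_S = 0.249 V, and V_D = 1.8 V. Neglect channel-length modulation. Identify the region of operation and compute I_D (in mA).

Triode; I_D = 0.484 mA

V_GS = V_G − V_S = 3.48 − 0.249 = 3.23 V; V_DS = V_D − V_S = 1.8 − 0.249 = 1.55 V.
V_ov = V_GS − V_th = 3.23 − 0.723 = 2.51 V.
Since V_DS = 1.55 V < V_ov = 2.51 V, the device is in the triode region.
I_D = k_n [V_ov · V_DS − ½ V_DS²] = 0.18 × [2.51 × 1.55 − 0.5 × 1.55²] = 0.484 mA.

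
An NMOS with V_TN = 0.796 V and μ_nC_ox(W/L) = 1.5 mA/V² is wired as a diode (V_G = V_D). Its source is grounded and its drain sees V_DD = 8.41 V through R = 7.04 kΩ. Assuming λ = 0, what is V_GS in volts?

With gate tied to drain, V_GS = V_DS ≥ V_GS − V_TN, so the device is in saturation.
KCL at the drain: ½ k_n (V_GS − V_TN)² = (V_DD − V_GS)/R.
Let x = V_GS − 0.796. Then 5.28 x² + x − 7.614 = 0, giving x = 1.11 V (positive root), so V_GS = 1.91 V.
I_D = (V_DD − V_GS)/R = (8.41 − 1.91) / 7.04 = 0.924 mA.

V_GS = 1.91 V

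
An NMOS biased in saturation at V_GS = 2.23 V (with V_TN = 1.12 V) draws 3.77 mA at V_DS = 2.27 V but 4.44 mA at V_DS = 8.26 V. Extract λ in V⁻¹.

λ = 0.0318 V⁻¹

With V_GS fixed, I_D ∝ (1 + λ V_DS) in saturation, so I_D2/I_D1 = (1 + λ V_DS2)/(1 + λ V_DS1).
4.44/3.77 = 1.178 = (1 + 8.26 λ)/(1 + 2.27 λ).
Solving: λ (I_D1 V_DS2 − I_D2 V_DS1) = I_D2 − I_D1, so λ = (4.44 − 3.77) / (3.77 × 8.26 − 4.44 × 2.27) = 0.67 / 21.1 = 0.0318 V⁻¹.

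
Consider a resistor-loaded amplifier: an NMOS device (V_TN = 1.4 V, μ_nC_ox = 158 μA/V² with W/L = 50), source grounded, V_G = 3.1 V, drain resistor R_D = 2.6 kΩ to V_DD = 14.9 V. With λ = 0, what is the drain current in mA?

V_GS = V_G = 3.1 V, so V_ov = 3.1 − 1.4 = 1.7 V.
k_n = μ_nC_ox · (W/L) = 7.9 mA/V².
Assume saturation: I_D = ½ k_n V_ov² = 0.5 × 7.9 × 1.7² = 11.4 mA, giving V_DS = V_DD − I_D R_D = 14.9 − 11.4 × 2.6 = -14.8 V.
But -14.8 V < V_ov = 1.7 V, so the device is actually in triode.
In triode I_D = k_n[V_ov V_DS − ½ V_DS²] and I_D = (V_DD − V_DS)/R_D. Equating: 10.3 V_DS² − 35.92 V_DS + 14.9 = 0, giving V_DS = 0.481 V (the root below V_ov).
I_D = (14.9 − 0.481) / 2.6 = 5.55 mA.

I_D = 5.55 mA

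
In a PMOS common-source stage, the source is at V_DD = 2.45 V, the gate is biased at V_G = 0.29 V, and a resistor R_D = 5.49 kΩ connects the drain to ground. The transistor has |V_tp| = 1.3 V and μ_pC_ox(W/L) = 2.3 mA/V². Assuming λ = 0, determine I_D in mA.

I_D = 0.403 mA

V_SG = V_DD − V_G = 2.45 − 0.29 = 2.16 V, so V_ov = 2.16 − 1.3 = 0.86 V.
Assume saturation: I_D = ½ k_p V_ov² = 0.5 × 2.3 × 0.86² = 0.851 mA, giving V_SD = V_DD − I_D R_D = 2.45 − 0.851 × 5.49 = -2.22 V.
But -2.22 V < V_ov = 0.86 V, so the device is actually in triode.
In triode I_D = k_p[V_ov V_SD − ½ V_SD²] and I_D = (V_DD − V_SD)/R_D. Equating: 6.31 V_SD² − 11.86 V_SD + 2.45 = 0, giving V_SD = 0.236 V (the root below V_ov).
I_D = (2.45 − 0.236) / 5.49 = 0.403 mA.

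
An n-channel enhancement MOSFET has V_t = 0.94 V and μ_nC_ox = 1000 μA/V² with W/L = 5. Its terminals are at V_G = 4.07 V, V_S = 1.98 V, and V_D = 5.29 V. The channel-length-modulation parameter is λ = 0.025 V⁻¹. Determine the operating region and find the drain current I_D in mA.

V_GS = V_G − V_S = 4.07 − 1.98 = 2.09 V; V_DS = V_D − V_S = 5.29 − 1.98 = 3.31 V.
k_n = μ_nC_ox · (W/L) = 5 mA/V².
V_ov = V_GS − V_t = 2.09 − 0.94 = 1.15 V.
Since V_DS = 3.31 V ≥ V_ov = 1.15 V, the device is in saturation.
I_D = ½ k_n V_ov² (1 + λ V_DS) = 0.5 × 5 × 1.15² × (1 + 0.025 × 3.31) = 3.58 mA.

Saturation; I_D = 3.58 mA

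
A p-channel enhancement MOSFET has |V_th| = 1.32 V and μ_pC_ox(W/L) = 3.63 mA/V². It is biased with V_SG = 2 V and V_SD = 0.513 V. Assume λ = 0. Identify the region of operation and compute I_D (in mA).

V_ov = V_SG − |V_th| = 2 − 1.32 = 0.68 V.
Since V_SD = 0.513 V < V_ov = 0.68 V, the device is in the triode region.
I_D = k_p [V_ov · V_SD − ½ V_SD²] = 3.63 × [0.68 × 0.513 − 0.5 × 0.513²] = 0.789 mA.

Triode; I_D = 0.789 mA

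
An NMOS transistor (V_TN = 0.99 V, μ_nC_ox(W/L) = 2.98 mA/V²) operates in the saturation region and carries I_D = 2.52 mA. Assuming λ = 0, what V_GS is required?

V_GS = 2.29 V

In saturation I_D = ½ k_n (V_GS − V_TN)², so V_GS − V_TN = √(2 I_D / k_n) = √(2 × 2.52 / 2.98) = 1.3 V.
V_GS = 0.99 + 1.3 = 2.29 V.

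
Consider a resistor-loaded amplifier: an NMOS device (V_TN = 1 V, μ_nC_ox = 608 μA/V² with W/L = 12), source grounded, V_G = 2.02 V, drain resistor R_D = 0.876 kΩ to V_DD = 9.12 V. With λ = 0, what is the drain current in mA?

I_D = 3.80 mA

V_GS = V_G = 2.02 V, so V_ov = 2.02 − 1 = 1.02 V.
k_n = μ_nC_ox · (W/L) = 7.296 mA/V².
Assume saturation: I_D = ½ k_n V_ov² = 0.5 × 7.296 × 1.02² = 3.8 mA, giving V_DS = V_DD − I_D R_D = 9.12 − 3.8 × 0.876 = 5.8 V.
V_DS = 5.8 V ≥ V_ov = 1.02 V, confirming saturation.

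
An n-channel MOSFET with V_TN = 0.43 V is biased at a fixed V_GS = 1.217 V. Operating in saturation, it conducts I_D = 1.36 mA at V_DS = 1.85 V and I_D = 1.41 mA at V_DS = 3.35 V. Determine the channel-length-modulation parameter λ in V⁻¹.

λ = 0.0257 V⁻¹

With V_GS fixed, I_D ∝ (1 + λ V_DS) in saturation, so I_D2/I_D1 = (1 + λ V_DS2)/(1 + λ V_DS1).
1.41/1.36 = 1.037 = (1 + 3.35 λ)/(1 + 1.85 λ).
Solving: λ (I_D1 V_DS2 − I_D2 V_DS1) = I_D2 − I_D1, so λ = (1.41 − 1.36) / (1.36 × 3.35 − 1.41 × 1.85) = 0.05 / 1.95 = 0.0257 V⁻¹.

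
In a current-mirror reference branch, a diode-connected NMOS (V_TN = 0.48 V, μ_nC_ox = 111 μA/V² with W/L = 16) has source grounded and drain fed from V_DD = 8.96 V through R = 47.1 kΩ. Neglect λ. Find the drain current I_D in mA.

With gate tied to drain, V_GS = V_DS ≥ V_GS − V_TN, so the device is in saturation.
k_n = μ_nC_ox · (W/L) = 1.776 mA/V².
KCL at the drain: ½ k_n (V_GS − V_TN)² = (V_DD − V_GS)/R.
Let x = V_GS − 0.48. Then 41.8 x² + x − 8.48 = 0, giving x = 0.438 V (positive root), so V_GS = 0.918 V.
I_D = (V_DD − V_GS)/R = (8.96 − 0.918) / 47.1 = 0.171 mA.

I_D = 0.171 mA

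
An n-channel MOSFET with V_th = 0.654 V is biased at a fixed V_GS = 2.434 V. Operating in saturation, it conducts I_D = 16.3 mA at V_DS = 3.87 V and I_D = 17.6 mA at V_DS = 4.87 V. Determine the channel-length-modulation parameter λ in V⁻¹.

With V_GS fixed, I_D ∝ (1 + λ V_DS) in saturation, so I_D2/I_D1 = (1 + λ V_DS2)/(1 + λ V_DS1).
17.6/16.3 = 1.08 = (1 + 4.87 λ)/(1 + 3.87 λ).
Solving: λ (I_D1 V_DS2 − I_D2 V_DS1) = I_D2 − I_D1, so λ = (17.6 − 16.3) / (16.3 × 4.87 − 17.6 × 3.87) = 1.3 / 11.3 = 0.115 V⁻¹.

λ = 0.115 V⁻¹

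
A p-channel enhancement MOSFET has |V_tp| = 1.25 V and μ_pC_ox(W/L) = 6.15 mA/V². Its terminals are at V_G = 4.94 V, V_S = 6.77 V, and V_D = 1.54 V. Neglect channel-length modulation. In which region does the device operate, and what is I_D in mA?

Saturation; I_D = 1.03 mA

V_SG = V_S − V_G = 6.77 − 4.94 = 1.83 V; V_SD = V_S − V_D = 6.77 − 1.54 = 5.23 V.
V_ov = V_SG − |V_tp| = 1.83 − 1.25 = 0.58 V.
Since V_SD = 5.23 V ≥ V_ov = 0.58 V, the device is in saturation.
I_D = ½ k_p V_ov² = 0.5 × 6.15 × 0.58² = 1.03 mA.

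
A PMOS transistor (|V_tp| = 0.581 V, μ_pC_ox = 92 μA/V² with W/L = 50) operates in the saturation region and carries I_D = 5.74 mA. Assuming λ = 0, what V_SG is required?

k_p = μ_pC_ox · (W/L) = 4.6 mA/V².
In saturation I_D = ½ k_p (V_SG − |V_tp|)², so V_SG − |V_tp| = √(2 I_D / k_p) = √(2 × 5.74 / 4.6) = 1.58 V.
V_SG = 0.581 + 1.58 = 2.16 V.

V_SG = 2.16 V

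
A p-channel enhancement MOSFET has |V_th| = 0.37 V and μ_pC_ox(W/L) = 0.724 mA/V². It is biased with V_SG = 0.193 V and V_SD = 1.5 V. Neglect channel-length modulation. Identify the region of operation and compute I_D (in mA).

Cutoff; I_D = 0 mA

V_SG = 0.193 V < |V_th| = 0.37 V, so the transistor is in cutoff.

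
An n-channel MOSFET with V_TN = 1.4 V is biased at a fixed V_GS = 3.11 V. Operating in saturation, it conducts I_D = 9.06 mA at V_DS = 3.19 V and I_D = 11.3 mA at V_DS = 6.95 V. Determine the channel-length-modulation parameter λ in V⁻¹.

λ = 0.0832 V⁻¹

With V_GS fixed, I_D ∝ (1 + λ V_DS) in saturation, so I_D2/I_D1 = (1 + λ V_DS2)/(1 + λ V_DS1).
11.3/9.06 = 1.247 = (1 + 6.95 λ)/(1 + 3.19 λ).
Solving: λ (I_D1 V_DS2 − I_D2 V_DS1) = I_D2 − I_D1, so λ = (11.3 − 9.06) / (9.06 × 6.95 − 11.3 × 3.19) = 2.24 / 26.9 = 0.0832 V⁻¹.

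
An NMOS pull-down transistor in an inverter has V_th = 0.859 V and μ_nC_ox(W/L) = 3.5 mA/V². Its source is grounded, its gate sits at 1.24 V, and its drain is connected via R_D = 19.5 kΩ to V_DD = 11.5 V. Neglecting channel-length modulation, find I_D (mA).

V_GS = V_G = 1.24 V, so V_ov = 1.24 − 0.859 = 0.381 V.
Assume saturation: I_D = ½ k_n V_ov² = 0.5 × 3.5 × 0.381² = 0.254 mA, giving V_DS = V_DD − I_D R_D = 11.5 − 0.254 × 19.5 = 6.55 V.
V_DS = 6.55 V ≥ V_ov = 0.381 V, confirming saturation.

I_D = 0.254 mA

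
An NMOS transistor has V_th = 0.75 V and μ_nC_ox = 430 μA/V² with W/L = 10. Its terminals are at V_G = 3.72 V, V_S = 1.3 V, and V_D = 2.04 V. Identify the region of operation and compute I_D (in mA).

Triode; I_D = 4.14 mA

V_GS = V_G − V_S = 3.72 − 1.3 = 2.42 V; V_DS = V_D − V_S = 2.04 − 1.3 = 0.74 V.
k_n = μ_nC_ox · (W/L) = 4.3 mA/V².
V_ov = V_GS − V_th = 2.42 − 0.75 = 1.67 V.
Since V_DS = 0.74 V < V_ov = 1.67 V, the device is in the triode region.
I_D = k_n [V_ov · V_DS − ½ V_DS²] = 4.3 × [1.67 × 0.74 − 0.5 × 0.74²] = 4.14 mA.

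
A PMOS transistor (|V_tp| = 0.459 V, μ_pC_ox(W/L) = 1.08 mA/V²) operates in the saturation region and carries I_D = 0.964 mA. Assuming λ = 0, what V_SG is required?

V_SG = 1.80 V

In saturation I_D = ½ k_p (V_SG − |V_tp|)², so V_SG − |V_tp| = √(2 I_D / k_p) = √(2 × 0.964 / 1.08) = 1.34 V.
V_SG = 0.459 + 1.34 = 1.8 V.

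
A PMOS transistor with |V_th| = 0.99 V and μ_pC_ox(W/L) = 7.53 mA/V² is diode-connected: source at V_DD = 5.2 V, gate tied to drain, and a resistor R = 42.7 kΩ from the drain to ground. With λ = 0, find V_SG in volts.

With gate tied to drain, V_SG = V_SD ≥ V_SG − |V_th|, so the device is in saturation.
KCL at the drain: ½ k_p (V_SG − |V_th|)² = (V_DD − V_SG)/R.
Let x = V_SG − 0.99. Then 161 x² + x − 4.21 = 0, giving x = 0.159 V (positive root), so V_SG = 1.15 V.
I_D = (V_DD − V_SG)/R = (5.2 − 1.15) / 42.7 = 0.0949 mA.

V_SG = 1.15 V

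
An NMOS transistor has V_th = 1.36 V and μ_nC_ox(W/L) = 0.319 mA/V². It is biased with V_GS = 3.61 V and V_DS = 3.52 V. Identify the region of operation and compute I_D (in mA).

Saturation; I_D = 0.807 mA

V_ov = V_GS − V_th = 3.61 − 1.36 = 2.25 V.
Since V_DS = 3.52 V ≥ V_ov = 2.25 V, the device is in saturation.
I_D = ½ k_n V_ov² = 0.5 × 0.319 × 2.25² = 0.807 mA.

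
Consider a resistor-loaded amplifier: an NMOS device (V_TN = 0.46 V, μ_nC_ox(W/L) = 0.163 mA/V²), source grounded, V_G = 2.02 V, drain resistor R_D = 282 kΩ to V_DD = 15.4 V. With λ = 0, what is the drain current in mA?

V_GS = V_G = 2.02 V, so V_ov = 2.02 − 0.46 = 1.56 V.
Assume saturation: I_D = ½ k_n V_ov² = 0.5 × 0.163 × 1.56² = 0.198 mA, giving V_DS = V_DD − I_D R_D = 15.4 − 0.198 × 282 = -40.5 V.
But -40.5 V < V_ov = 1.56 V, so the device is actually in triode.
In triode I_D = k_n[V_ov V_DS − ½ V_DS²] and I_D = (V_DD − V_DS)/R_D. Equating: 23 V_DS² − 72.71 V_DS + 15.4 = 0, giving V_DS = 0.228 V (the root below V_ov).
I_D = (15.4 − 0.228) / 282 = 0.0538 mA.

I_D = 0.0538 mA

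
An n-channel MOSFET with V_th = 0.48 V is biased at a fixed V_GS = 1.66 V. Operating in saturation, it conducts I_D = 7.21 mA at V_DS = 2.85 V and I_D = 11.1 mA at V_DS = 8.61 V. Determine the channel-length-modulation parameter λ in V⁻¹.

With V_GS fixed, I_D ∝ (1 + λ V_DS) in saturation, so I_D2/I_D1 = (1 + λ V_DS2)/(1 + λ V_DS1).
11.1/7.21 = 1.54 = (1 + 8.61 λ)/(1 + 2.85 λ).
Solving: λ (I_D1 V_DS2 − I_D2 V_DS1) = I_D2 − I_D1, so λ = (11.1 − 7.21) / (7.21 × 8.61 − 11.1 × 2.85) = 3.89 / 30.4 = 0.128 V⁻¹.

λ = 0.128 V⁻¹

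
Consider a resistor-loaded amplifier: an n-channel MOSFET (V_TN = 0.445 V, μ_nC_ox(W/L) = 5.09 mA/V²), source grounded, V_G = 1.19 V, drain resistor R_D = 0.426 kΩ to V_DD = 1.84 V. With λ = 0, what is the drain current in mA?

V_GS = V_G = 1.19 V, so V_ov = 1.19 − 0.445 = 0.745 V.
Assume saturation: I_D = ½ k_n V_ov² = 0.5 × 5.09 × 0.745² = 1.41 mA, giving V_DS = V_DD − I_D R_D = 1.84 − 1.41 × 0.426 = 1.24 V.
V_DS = 1.24 V ≥ V_ov = 0.745 V, confirming saturation.

I_D = 1.41 mA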